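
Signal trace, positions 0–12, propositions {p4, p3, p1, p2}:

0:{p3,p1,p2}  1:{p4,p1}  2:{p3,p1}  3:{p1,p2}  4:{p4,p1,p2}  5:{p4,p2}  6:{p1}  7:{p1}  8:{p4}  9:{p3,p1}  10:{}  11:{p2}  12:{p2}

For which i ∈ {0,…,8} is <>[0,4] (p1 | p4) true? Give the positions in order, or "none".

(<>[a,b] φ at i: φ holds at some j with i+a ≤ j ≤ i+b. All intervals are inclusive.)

0, 1, 2, 3, 4, 5, 6, 7, 8

Evaluate at each i in [0,8]:
  i=0: ✓ (witness j=0)
  i=1: ✓ (witness j=1)
  i=2: ✓ (witness j=2)
  i=3: ✓ (witness j=3)
  i=4: ✓ (witness j=4)
  i=5: ✓ (witness j=5)
  i=6: ✓ (witness j=6)
  i=7: ✓ (witness j=7)
  i=8: ✓ (witness j=8)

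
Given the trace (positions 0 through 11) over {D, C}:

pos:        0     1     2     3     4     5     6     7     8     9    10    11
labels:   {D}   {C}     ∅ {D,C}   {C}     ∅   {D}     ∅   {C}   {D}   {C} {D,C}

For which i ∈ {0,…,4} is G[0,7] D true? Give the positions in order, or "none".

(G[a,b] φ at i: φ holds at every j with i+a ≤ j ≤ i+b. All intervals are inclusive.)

Evaluate at each i in [0,4]:
  i=0: ✗ (fails at j=1)
  i=1: ✗ (fails at j=1)
  i=2: ✗ (fails at j=2)
  i=3: ✗ (fails at j=4)
  i=4: ✗ (fails at j=4)

none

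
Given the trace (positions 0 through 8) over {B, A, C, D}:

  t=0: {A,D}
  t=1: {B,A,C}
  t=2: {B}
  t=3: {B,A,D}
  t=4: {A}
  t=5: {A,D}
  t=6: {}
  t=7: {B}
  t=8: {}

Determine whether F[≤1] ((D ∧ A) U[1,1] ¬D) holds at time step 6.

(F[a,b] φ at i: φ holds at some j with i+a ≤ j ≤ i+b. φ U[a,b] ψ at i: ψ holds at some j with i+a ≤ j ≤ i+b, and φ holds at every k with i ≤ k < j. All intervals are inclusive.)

Does not hold

Check ((D ∧ A) U[1,1] ¬D) at each j in [6,7]:
  j=6: fails
  j=7: fails
No position in the window satisfies it → formula fails.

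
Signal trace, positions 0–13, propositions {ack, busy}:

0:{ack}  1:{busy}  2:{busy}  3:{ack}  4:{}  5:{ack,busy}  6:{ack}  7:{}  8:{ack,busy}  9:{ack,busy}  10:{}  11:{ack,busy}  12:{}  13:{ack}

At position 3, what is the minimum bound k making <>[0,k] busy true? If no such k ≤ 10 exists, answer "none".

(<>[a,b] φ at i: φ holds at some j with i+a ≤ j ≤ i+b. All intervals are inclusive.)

2

Scan j = 3,4,… for busy:
  j=3: fails
  j=4: fails
  j=5: holds
First hit at j=5, so smallest k = 5-3 = 2.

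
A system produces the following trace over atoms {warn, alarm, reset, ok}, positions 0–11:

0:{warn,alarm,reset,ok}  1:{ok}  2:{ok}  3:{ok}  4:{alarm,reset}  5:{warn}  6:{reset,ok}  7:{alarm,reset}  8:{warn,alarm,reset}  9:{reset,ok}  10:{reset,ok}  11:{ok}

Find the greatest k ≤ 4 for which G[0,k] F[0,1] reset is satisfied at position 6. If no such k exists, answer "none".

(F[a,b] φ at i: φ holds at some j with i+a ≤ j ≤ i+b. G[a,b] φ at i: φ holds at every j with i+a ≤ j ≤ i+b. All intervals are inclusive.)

F[0,1] reset must hold from j=6 onward; find where it first fails.
  j=6: holds
  j=7: holds
  j=8: holds
  j=9: holds
  j=10: holds
Holds through j=10; largest k = 4.

4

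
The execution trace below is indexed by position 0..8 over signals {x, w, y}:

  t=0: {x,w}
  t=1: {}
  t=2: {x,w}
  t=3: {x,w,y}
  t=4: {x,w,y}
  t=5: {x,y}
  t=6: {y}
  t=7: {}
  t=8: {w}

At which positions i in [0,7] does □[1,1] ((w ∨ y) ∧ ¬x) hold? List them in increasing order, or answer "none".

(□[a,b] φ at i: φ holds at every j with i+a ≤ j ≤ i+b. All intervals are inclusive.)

Evaluate at each i in [0,7]:
  i=0: ✗ (fails at j=1)
  i=1: ✗ (fails at j=2)
  i=2: ✗ (fails at j=3)
  i=3: ✗ (fails at j=4)
  i=4: ✗ (fails at j=5)
  i=5: ✓ (all of [6,6])
  i=6: ✗ (fails at j=7)
  i=7: ✓ (all of [8,8])

5, 7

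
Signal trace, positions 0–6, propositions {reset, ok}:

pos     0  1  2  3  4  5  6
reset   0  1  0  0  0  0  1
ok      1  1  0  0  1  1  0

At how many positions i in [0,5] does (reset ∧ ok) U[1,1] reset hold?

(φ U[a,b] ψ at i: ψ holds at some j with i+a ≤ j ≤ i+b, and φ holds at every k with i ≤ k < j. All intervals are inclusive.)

0

Evaluate at each i in [0,5]:
  i=0: ✗ (lhs fails at k=0 before rhs at j=1)
  i=1: ✗ (no rhs in [2,2])
  i=2: ✗ (no rhs in [3,3])
  i=3: ✗ (no rhs in [4,4])
  i=4: ✗ (no rhs in [5,5])
  i=5: ✗ (lhs fails at k=5 before rhs at j=6)
Positions where it holds: {} → 0.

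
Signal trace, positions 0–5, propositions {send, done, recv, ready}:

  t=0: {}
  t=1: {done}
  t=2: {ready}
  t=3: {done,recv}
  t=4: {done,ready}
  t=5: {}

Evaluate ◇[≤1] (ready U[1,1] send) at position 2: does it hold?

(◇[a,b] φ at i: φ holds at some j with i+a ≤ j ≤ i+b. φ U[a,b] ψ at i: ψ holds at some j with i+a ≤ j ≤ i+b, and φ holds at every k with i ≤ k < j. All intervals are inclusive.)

Check (ready U[1,1] send) at each j in [2,3]:
  j=2: fails
  j=3: fails
No position in the window satisfies it → formula fails.

No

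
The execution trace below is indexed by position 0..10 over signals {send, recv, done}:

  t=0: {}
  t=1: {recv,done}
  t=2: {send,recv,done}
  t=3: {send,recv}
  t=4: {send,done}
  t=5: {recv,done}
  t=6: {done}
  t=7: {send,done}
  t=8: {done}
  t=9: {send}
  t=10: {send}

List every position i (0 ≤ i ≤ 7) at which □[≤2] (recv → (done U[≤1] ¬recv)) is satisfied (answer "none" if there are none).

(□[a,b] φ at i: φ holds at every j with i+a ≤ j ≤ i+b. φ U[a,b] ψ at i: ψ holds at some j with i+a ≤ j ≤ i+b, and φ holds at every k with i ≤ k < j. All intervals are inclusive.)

Evaluate at each i in [0,7]:
  i=0: ✗ (fails at j=1)
  i=1: ✗ (fails at j=1)
  i=2: ✗ (fails at j=2)
  i=3: ✗ (fails at j=3)
  i=4: ✓ (all of [4,6])
  i=5: ✓ (all of [5,7])
  i=6: ✓ (all of [6,8])
  i=7: ✓ (all of [7,9])

4, 5, 6, 7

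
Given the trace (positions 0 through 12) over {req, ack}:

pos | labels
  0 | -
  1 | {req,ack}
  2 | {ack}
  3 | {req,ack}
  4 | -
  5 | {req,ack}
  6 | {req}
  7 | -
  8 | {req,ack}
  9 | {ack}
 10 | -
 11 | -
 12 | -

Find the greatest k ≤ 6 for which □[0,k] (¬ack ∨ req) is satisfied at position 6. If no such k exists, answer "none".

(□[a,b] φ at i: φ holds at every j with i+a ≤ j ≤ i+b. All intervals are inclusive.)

(¬ack ∨ req) must hold from j=6 onward; find where it first fails.
  j=6: holds
  j=7: holds
  j=8: holds
  j=9: fails
Holds on [6,8], so largest k = 2.

2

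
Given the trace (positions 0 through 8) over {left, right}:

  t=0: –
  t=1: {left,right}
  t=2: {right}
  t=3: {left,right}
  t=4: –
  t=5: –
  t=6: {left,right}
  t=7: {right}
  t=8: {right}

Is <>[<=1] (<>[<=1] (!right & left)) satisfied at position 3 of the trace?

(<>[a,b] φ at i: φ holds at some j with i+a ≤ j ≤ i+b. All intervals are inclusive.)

Check <>[<=1] (!right & left) at each j in [3,4]:
  j=3: fails (none in [3,4])
  j=4: fails (none in [4,5])
No position in the window satisfies it → formula fails.

No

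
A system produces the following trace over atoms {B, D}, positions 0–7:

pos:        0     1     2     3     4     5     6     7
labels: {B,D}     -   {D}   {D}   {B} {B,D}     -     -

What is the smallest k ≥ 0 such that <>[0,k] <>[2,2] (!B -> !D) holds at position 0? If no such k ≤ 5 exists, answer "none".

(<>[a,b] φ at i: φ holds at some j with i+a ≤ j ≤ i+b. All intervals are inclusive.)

2

Scan j = 0,1,… for <>[2,2] (!B -> !D):
  j=0: fails
  j=1: fails
  j=2: holds
First hit at j=2, so smallest k = 2-0 = 2.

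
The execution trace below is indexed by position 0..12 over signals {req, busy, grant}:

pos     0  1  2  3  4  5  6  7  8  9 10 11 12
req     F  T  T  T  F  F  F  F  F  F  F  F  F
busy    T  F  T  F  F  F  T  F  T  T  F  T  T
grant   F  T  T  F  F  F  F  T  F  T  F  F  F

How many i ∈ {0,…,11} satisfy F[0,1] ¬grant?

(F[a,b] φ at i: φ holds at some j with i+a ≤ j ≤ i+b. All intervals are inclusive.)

Evaluate at each i in [0,11]:
  i=0: ✓ (witness j=0)
  i=1: ✗ (none in [1,2])
  i=2: ✓ (witness j=3)
  i=3: ✓ (witness j=3)
  i=4: ✓ (witness j=4)
  i=5: ✓ (witness j=5)
  i=6: ✓ (witness j=6)
  i=7: ✓ (witness j=8)
  i=8: ✓ (witness j=8)
  i=9: ✓ (witness j=10)
  i=10: ✓ (witness j=10)
  i=11: ✓ (witness j=11)
Positions where it holds: {0, 2, 3, 4, 5, 6, 7, 8, 9, 10, 11} → 11.

11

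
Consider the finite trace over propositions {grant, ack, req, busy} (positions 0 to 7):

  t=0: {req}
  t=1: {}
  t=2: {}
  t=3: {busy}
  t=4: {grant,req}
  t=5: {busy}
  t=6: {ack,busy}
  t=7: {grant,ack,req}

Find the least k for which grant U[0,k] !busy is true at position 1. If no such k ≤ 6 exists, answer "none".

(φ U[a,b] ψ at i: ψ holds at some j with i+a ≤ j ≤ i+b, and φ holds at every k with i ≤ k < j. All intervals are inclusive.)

0

Need earliest j ≥ 1 with !busy, and grant at every k in [1,j-1].
  j=1: rhs holds (empty prefix). k = 0.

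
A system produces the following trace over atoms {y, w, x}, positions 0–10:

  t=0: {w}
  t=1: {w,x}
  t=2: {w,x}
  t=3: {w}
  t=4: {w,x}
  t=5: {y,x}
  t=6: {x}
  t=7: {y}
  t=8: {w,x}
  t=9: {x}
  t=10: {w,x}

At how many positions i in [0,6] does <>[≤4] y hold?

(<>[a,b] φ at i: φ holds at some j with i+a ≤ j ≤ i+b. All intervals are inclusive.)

Evaluate at each i in [0,6]:
  i=0: ✗ (none in [0,4])
  i=1: ✓ (witness j=5)
  i=2: ✓ (witness j=5)
  i=3: ✓ (witness j=5)
  i=4: ✓ (witness j=5)
  i=5: ✓ (witness j=5)
  i=6: ✓ (witness j=7)
Positions where it holds: {1, 2, 3, 4, 5, 6} → 6.

6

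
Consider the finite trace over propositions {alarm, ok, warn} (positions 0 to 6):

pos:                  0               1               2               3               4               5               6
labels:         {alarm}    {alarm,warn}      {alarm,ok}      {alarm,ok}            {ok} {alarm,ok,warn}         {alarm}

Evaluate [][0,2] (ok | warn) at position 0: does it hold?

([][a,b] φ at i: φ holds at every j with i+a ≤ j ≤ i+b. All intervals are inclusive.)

Check (ok | warn) at every j in [0,2]:
  j=0: false
  j=1: true
  j=2: true
Fails at j=0 → formula fails.

No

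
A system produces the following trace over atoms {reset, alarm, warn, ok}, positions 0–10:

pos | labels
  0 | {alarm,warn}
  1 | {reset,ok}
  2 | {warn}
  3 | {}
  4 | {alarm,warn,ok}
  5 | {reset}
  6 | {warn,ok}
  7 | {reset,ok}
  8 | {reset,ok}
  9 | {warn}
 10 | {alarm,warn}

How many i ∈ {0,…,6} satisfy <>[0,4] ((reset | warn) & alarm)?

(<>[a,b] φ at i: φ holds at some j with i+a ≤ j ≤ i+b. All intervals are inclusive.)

6

Evaluate at each i in [0,6]:
  i=0: ✓ (witness j=0)
  i=1: ✓ (witness j=4)
  i=2: ✓ (witness j=4)
  i=3: ✓ (witness j=4)
  i=4: ✓ (witness j=4)
  i=5: ✗ (none in [5,9])
  i=6: ✓ (witness j=10)
Positions where it holds: {0, 1, 2, 3, 4, 6} → 6.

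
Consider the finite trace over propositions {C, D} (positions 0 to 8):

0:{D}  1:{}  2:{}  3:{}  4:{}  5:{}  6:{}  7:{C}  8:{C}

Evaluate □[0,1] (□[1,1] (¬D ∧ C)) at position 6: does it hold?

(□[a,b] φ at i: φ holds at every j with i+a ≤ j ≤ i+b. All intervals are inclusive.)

True

Check □[1,1] (¬D ∧ C) at every j in [6,7]:
  j=6: holds on [7,7]
  j=7: holds on [8,8]
All positions satisfy it → formula holds.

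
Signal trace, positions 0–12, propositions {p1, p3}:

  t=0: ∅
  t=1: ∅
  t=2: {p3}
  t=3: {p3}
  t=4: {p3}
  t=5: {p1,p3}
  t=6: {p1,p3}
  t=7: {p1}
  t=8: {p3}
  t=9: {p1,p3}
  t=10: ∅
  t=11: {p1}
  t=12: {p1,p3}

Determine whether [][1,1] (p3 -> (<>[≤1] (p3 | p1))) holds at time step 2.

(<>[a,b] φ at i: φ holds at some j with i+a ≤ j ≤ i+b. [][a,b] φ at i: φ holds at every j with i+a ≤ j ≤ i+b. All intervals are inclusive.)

True

Check (p3 -> (<>[≤1] (p3 | p1))) at every j in [3,3]:
  j=3: antecedent true; consequent holds (witness at 3) → ✓
All positions satisfy it → formula holds.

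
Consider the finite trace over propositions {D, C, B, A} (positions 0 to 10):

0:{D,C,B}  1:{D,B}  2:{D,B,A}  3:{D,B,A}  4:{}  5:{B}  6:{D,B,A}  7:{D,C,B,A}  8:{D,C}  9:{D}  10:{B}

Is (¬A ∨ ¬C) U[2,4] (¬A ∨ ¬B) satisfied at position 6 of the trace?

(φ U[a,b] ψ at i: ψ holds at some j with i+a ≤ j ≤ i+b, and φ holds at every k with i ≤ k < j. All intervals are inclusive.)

Does not hold

Need some j in [8,10] with (¬A ∨ ¬B), and (¬A ∨ ¬C) at every k in [6,j-1].
  j=8: (¬A ∨ ¬B) holds, but (¬A ∨ ¬C) fails at k=7 → not this j.
  j=9: (¬A ∨ ¬B) holds, but (¬A ∨ ¬C) fails at k=7 → not this j.
  j=10: (¬A ∨ ¬B) holds, but (¬A ∨ ¬C) fails at k=7 → not this j.
No j in the window works → until fails.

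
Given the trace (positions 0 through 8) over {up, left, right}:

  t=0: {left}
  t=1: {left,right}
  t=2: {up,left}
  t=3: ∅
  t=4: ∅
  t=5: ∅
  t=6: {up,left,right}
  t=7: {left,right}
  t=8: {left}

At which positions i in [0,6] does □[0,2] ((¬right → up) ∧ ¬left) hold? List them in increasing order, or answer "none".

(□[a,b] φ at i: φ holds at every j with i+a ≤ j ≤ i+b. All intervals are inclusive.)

none

Evaluate at each i in [0,6]:
  i=0: ✗ (fails at j=0)
  i=1: ✗ (fails at j=1)
  i=2: ✗ (fails at j=2)
  i=3: ✗ (fails at j=3)
  i=4: ✗ (fails at j=4)
  i=5: ✗ (fails at j=5)
  i=6: ✗ (fails at j=6)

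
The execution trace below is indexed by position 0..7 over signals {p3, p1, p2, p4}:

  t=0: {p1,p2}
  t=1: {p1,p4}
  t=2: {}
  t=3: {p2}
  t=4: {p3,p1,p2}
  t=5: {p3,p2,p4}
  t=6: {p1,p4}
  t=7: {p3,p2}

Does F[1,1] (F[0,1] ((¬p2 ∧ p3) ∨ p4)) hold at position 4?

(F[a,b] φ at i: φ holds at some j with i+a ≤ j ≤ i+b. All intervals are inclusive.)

True

Check F[0,1] ((¬p2 ∧ p3) ∨ p4) at each j in [5,5]:
  j=5: holds (witness at 5)
Found at j=5 → formula holds.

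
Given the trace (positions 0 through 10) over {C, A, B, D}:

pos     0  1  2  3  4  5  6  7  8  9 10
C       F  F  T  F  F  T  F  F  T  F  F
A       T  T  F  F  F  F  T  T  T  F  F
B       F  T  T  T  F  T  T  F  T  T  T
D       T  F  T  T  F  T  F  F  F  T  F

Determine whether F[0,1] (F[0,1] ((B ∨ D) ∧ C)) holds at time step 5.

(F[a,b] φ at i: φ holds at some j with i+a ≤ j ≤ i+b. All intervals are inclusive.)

Yes

Check F[0,1] ((B ∨ D) ∧ C) at each j in [5,6]:
  j=5: holds (witness at 5)
  j=6: fails (none in [6,7])
Found at j=5 → formula holds.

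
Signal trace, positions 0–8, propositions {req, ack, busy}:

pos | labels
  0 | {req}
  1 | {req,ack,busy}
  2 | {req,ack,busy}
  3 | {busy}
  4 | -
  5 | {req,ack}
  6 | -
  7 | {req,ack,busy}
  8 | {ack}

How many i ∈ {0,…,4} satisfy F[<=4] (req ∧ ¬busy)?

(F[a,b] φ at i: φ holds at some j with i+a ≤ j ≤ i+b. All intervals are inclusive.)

Evaluate at each i in [0,4]:
  i=0: ✓ (witness j=0)
  i=1: ✓ (witness j=5)
  i=2: ✓ (witness j=5)
  i=3: ✓ (witness j=5)
  i=4: ✓ (witness j=5)
Positions where it holds: {0, 1, 2, 3, 4} → 5.

5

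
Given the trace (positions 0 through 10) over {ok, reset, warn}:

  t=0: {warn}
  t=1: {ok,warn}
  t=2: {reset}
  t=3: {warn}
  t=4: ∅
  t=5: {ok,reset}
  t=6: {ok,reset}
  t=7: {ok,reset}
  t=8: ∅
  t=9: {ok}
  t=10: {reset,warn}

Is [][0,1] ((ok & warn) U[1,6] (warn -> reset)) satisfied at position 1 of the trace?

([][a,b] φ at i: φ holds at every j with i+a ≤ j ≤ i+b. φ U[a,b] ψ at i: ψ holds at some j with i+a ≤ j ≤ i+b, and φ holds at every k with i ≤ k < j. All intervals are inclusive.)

Does not hold

Check ((ok & warn) U[1,6] (warn -> reset)) at every j in [1,2]:
  j=1: holds
  j=2: fails
Fails at j=2 → formula fails.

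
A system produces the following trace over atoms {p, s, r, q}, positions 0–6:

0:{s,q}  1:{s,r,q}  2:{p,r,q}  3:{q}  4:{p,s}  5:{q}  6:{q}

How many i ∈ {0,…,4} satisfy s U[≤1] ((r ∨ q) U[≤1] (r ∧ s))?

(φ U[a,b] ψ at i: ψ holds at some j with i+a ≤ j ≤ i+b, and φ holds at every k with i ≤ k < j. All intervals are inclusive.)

2

Evaluate at each i in [0,4]:
  i=0: ✓ (rhs at j=0)
  i=1: ✓ (rhs at j=1)
  i=2: ✗ (no rhs in [2,3])
  i=3: ✗ (no rhs in [3,4])
  i=4: ✗ (no rhs in [4,5])
Positions where it holds: {0, 1} → 2.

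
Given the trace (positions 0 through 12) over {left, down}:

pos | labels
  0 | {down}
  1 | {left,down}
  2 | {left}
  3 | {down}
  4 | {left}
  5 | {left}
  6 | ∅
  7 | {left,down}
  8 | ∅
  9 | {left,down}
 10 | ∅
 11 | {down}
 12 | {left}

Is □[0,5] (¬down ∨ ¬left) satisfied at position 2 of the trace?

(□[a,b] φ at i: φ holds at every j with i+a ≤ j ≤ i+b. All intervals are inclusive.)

Does not hold

Check (¬down ∨ ¬left) at every j in [2,7]:
  j=2: true
  j=3: true
  j=4: true
  j=5: true
  j=6: true
  j=7: false
Fails at j=7 → formula fails.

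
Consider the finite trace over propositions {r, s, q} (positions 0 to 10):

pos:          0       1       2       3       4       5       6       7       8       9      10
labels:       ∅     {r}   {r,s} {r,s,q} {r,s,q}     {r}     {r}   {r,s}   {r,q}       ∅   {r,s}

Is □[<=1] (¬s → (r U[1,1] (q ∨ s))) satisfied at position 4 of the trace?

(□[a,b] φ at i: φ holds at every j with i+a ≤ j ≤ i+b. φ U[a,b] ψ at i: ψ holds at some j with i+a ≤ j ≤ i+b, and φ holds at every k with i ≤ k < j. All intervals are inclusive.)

Does not hold

Check (¬s → (r U[1,1] (q ∨ s))) at every j in [4,5]:
  j=4: antecedent false → ✓
  j=5: antecedent true; consequent fails → ✗
Fails at j=5 → formula fails.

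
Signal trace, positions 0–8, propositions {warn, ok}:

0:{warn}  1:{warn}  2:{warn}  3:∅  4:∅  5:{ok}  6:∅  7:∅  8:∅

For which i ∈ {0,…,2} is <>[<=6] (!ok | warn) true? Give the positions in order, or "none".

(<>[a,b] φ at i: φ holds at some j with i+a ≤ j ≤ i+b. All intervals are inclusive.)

Evaluate at each i in [0,2]:
  i=0: ✓ (witness j=0)
  i=1: ✓ (witness j=1)
  i=2: ✓ (witness j=2)

0, 1, 2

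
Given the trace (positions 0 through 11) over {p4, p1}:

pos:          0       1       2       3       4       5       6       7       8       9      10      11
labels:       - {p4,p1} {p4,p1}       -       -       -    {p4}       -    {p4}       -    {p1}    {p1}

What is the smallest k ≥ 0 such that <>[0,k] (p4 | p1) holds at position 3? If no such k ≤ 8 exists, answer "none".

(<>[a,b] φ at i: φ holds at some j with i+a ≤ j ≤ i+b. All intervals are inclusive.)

Scan j = 3,4,… for (p4 | p1):
  j=3: fails
  j=4: fails
  j=5: fails
  j=6: holds
First hit at j=6, so smallest k = 6-3 = 3.

3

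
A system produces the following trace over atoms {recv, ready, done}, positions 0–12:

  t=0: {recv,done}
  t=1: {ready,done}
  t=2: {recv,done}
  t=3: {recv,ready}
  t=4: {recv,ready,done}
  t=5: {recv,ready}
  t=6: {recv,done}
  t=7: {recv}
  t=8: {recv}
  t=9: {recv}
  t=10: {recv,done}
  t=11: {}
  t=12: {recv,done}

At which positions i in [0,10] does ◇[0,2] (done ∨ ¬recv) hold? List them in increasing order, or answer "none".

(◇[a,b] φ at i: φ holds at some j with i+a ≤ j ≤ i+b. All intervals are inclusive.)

0, 1, 2, 3, 4, 5, 6, 8, 9, 10

Evaluate at each i in [0,10]:
  i=0: ✓ (witness j=0)
  i=1: ✓ (witness j=1)
  i=2: ✓ (witness j=2)
  i=3: ✓ (witness j=4)
  i=4: ✓ (witness j=4)
  i=5: ✓ (witness j=6)
  i=6: ✓ (witness j=6)
  i=7: ✗ (none in [7,9])
  i=8: ✓ (witness j=10)
  i=9: ✓ (witness j=10)
  i=10: ✓ (witness j=10)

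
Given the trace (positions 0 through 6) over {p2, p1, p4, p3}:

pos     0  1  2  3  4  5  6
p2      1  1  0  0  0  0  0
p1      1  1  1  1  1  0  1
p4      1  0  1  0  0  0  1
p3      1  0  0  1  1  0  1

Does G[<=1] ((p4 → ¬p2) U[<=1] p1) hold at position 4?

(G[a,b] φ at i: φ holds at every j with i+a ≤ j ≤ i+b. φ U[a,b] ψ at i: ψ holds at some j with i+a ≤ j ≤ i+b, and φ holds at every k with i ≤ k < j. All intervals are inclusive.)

Check ((p4 → ¬p2) U[<=1] p1) at every j in [4,5]:
  j=4: holds
  j=5: holds
All positions satisfy it → formula holds.

True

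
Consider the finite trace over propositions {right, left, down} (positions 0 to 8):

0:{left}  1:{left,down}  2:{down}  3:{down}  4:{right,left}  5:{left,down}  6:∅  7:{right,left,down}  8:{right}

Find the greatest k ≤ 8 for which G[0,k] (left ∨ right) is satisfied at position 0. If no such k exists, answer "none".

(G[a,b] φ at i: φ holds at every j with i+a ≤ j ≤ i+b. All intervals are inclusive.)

(left ∨ right) must hold from j=0 onward; find where it first fails.
  j=0: holds
  j=1: holds
  j=2: fails
Holds on [0,1], so largest k = 1.

1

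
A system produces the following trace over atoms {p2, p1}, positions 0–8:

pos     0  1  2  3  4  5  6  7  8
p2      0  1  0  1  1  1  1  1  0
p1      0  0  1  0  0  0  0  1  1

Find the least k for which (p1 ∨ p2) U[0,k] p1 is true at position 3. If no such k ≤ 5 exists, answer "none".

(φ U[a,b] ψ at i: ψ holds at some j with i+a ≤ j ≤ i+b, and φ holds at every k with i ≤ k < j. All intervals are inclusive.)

4

Need earliest j ≥ 3 with p1, and (p1 ∨ p2) at every k in [3,j-1].
  j=3: rhs fails.
  j=4: rhs fails.
  j=5: rhs fails.
  j=6: rhs fails.
  j=7: rhs holds; lhs holds on [3,6]. k = 4.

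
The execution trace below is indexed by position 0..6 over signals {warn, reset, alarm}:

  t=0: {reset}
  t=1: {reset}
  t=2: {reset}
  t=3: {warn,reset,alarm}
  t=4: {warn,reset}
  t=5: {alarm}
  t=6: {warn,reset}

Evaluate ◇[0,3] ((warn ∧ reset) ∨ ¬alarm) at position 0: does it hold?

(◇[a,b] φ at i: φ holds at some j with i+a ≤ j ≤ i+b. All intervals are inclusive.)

Holds

Check ((warn ∧ reset) ∨ ¬alarm) at each j in [0,3]:
  j=0: true
  j=1: true
  j=2: true
  j=3: true
Found at j=0 → formula holds.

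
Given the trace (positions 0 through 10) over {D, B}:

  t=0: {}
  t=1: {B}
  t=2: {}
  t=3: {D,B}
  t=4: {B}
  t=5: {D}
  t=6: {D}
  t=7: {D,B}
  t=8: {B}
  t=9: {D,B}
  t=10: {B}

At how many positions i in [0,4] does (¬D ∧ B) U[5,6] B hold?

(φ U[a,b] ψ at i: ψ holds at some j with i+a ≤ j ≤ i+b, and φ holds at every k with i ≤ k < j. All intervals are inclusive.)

0

Evaluate at each i in [0,4]:
  i=0: ✗ (no rhs in [5,6])
  i=1: ✗ (lhs fails at k=2 before rhs at j=7)
  i=2: ✗ (lhs fails at k=2 before rhs at j=7)
  i=3: ✗ (lhs fails at k=3 before rhs at j=8)
  i=4: ✗ (lhs fails at k=5 before rhs at j=9)
Positions where it holds: {} → 0.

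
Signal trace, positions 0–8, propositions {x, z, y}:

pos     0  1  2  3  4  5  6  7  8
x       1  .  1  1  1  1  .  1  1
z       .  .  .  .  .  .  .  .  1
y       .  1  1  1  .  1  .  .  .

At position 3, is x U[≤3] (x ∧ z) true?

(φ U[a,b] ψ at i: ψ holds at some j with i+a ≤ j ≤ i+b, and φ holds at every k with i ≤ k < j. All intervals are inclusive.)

Need some j in [3,6] with (x ∧ z), and x at every k in [3,j-1].
  j=3: (x ∧ z) false.
  j=4: (x ∧ z) false.
  j=5: (x ∧ z) false.
  j=6: (x ∧ z) false.
No j in the window works → until fails.

False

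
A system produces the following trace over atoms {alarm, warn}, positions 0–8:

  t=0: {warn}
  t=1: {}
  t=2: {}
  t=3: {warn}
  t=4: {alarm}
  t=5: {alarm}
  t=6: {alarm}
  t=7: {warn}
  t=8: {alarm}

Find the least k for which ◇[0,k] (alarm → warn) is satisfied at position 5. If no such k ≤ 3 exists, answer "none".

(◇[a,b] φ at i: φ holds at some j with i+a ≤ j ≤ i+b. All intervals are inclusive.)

2

Scan j = 5,6,… for (alarm → warn):
  j=5: fails
  j=6: fails
  j=7: holds
First hit at j=7, so smallest k = 7-5 = 2.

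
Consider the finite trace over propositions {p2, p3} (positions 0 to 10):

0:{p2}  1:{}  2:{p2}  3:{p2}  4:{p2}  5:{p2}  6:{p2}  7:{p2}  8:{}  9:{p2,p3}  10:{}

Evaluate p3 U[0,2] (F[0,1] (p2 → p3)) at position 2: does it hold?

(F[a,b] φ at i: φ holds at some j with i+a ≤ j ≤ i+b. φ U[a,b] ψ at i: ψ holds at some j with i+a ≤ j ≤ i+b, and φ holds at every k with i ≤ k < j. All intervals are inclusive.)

Does not hold

Need some j in [2,4] with F[0,1] (p2 → p3), and p3 at every k in [2,j-1].
  j=2: F[0,1] (p2 → p3) — fails (none in [2,3]).
  j=3: F[0,1] (p2 → p3) — fails (none in [3,4]).
  j=4: F[0,1] (p2 → p3) — fails (none in [4,5]).
No j in the window works → until fails.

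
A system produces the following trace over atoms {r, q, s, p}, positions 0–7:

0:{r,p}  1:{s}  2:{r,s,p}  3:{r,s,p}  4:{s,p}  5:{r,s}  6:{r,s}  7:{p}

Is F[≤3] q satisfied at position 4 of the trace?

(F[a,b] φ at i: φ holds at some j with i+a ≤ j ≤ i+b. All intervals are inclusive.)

Does not hold

Check q at each j in [4,7]:
  j=4: false
  j=5: false
  j=6: false
  j=7: false
No position in the window satisfies it → formula fails.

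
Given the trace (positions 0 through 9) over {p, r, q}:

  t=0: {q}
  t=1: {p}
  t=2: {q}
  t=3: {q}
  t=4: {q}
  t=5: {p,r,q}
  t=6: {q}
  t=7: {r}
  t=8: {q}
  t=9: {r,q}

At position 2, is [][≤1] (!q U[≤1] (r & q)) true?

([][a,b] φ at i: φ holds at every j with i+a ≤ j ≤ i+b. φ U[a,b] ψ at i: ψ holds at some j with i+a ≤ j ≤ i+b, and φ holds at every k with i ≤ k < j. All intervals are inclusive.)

Check (!q U[≤1] (r & q)) at every j in [2,3]:
  j=2: fails
  j=3: fails
Fails at j=2 → formula fails.

Does not hold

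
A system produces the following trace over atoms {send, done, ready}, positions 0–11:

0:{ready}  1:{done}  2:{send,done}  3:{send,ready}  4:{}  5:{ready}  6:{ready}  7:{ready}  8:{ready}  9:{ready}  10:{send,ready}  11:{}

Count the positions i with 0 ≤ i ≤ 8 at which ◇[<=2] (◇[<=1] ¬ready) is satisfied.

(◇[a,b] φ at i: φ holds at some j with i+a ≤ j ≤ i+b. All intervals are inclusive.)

6

Evaluate at each i in [0,8]:
  i=0: ✓ (witness j=0)
  i=1: ✓ (witness j=1)
  i=2: ✓ (witness j=2)
  i=3: ✓ (witness j=3)
  i=4: ✓ (witness j=4)
  i=5: ✗ (none in [5,7])
  i=6: ✗ (none in [6,8])
  i=7: ✗ (none in [7,9])
  i=8: ✓ (witness j=10)
Positions where it holds: {0, 1, 2, 3, 4, 8} → 6.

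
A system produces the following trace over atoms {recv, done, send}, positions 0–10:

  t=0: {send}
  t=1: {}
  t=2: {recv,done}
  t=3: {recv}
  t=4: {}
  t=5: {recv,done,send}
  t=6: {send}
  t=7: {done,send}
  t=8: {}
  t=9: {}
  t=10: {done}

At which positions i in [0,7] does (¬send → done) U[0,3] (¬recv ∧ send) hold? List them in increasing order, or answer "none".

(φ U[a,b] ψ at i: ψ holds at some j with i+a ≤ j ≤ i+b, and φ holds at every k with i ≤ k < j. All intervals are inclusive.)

Evaluate at each i in [0,7]:
  i=0: ✓ (rhs at j=0)
  i=1: ✗ (no rhs in [1,4])
  i=2: ✗ (no rhs in [2,5])
  i=3: ✗ (lhs fails at k=3 before rhs at j=6)
  i=4: ✗ (lhs fails at k=4 before rhs at j=6)
  i=5: ✓ (rhs at j=6; lhs holds on [5,5])
  i=6: ✓ (rhs at j=6)
  i=7: ✓ (rhs at j=7)

0, 5, 6, 7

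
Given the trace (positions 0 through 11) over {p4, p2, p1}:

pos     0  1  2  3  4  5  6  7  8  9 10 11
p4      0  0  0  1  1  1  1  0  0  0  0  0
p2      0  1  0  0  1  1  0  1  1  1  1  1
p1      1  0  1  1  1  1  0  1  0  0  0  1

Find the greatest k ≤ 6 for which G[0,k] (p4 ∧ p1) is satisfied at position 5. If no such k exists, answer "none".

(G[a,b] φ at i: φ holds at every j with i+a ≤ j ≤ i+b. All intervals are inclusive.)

0

(p4 ∧ p1) must hold from j=5 onward; find where it first fails.
  j=5: holds
  j=6: fails
Holds on [5,5], so largest k = 0.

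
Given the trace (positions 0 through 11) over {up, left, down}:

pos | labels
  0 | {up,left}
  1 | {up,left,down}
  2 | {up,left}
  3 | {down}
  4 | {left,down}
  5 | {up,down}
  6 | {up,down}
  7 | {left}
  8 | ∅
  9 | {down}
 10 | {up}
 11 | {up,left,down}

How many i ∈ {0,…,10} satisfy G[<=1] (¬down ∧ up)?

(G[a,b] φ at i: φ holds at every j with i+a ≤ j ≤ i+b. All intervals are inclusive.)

0

Evaluate at each i in [0,10]:
  i=0: ✗ (fails at j=1)
  i=1: ✗ (fails at j=1)
  i=2: ✗ (fails at j=3)
  i=3: ✗ (fails at j=3)
  i=4: ✗ (fails at j=4)
  i=5: ✗ (fails at j=5)
  i=6: ✗ (fails at j=6)
  i=7: ✗ (fails at j=7)
  i=8: ✗ (fails at j=8)
  i=9: ✗ (fails at j=9)
  i=10: ✗ (fails at j=11)
Positions where it holds: {} → 0.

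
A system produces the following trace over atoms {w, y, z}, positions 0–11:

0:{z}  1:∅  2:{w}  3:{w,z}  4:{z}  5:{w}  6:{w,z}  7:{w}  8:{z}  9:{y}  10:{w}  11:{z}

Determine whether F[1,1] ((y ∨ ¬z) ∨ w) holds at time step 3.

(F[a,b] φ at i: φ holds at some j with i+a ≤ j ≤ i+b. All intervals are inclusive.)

Check ((y ∨ ¬z) ∨ w) at each j in [4,4]:
  j=4: false
No position in the window satisfies it → formula fails.

False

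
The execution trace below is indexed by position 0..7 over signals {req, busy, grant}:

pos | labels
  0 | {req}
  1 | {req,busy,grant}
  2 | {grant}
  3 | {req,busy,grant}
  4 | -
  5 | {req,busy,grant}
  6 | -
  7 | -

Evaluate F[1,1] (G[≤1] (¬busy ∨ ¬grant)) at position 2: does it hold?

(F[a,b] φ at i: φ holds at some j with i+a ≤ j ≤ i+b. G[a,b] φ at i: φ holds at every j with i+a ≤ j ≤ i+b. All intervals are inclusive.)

No

Check G[≤1] (¬busy ∨ ¬grant) at each j in [3,3]:
  j=3: fails at 3
No position in the window satisfies it → formula fails.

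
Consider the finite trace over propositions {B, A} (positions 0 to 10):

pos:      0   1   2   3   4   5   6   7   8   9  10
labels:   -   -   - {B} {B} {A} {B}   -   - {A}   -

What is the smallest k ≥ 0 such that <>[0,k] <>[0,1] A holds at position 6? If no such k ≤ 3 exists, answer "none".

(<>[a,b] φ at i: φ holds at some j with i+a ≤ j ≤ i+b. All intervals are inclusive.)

Scan j = 6,7,… for <>[0,1] A:
  j=6: fails
  j=7: fails
  j=8: holds
First hit at j=8, so smallest k = 8-6 = 2.

2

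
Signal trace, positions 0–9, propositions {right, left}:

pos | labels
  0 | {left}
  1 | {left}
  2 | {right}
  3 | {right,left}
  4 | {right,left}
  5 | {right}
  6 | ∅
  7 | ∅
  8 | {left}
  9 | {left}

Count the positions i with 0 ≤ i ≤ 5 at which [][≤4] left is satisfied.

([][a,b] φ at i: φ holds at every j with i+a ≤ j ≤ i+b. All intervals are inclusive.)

0

Evaluate at each i in [0,5]:
  i=0: ✗ (fails at j=2)
  i=1: ✗ (fails at j=2)
  i=2: ✗ (fails at j=2)
  i=3: ✗ (fails at j=5)
  i=4: ✗ (fails at j=5)
  i=5: ✗ (fails at j=5)
Positions where it holds: {} → 0.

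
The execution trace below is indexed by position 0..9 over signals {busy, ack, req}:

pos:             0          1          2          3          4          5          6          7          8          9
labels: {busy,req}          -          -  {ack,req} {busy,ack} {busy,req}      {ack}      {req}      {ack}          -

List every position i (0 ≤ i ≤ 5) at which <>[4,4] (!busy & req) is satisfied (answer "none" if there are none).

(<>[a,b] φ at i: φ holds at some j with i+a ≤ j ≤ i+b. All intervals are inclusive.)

3

Evaluate at each i in [0,5]:
  i=0: ✗ (none in [4,4])
  i=1: ✗ (none in [5,5])
  i=2: ✗ (none in [6,6])
  i=3: ✓ (witness j=7)
  i=4: ✗ (none in [8,8])
  i=5: ✗ (none in [9,9])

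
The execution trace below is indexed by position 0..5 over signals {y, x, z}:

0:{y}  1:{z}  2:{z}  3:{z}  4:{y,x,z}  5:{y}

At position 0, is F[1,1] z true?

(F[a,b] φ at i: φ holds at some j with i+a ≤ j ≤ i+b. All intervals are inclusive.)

Yes

Check z at each j in [1,1]:
  j=1: true
Found at j=1 → formula holds.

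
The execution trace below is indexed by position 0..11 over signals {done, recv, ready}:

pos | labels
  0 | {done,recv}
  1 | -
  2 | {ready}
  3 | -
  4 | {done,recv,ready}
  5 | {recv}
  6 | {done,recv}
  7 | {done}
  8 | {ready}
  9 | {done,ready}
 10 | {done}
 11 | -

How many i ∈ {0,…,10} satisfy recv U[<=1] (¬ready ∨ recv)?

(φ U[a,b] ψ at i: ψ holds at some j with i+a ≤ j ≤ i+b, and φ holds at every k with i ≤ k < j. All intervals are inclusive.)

Evaluate at each i in [0,10]:
  i=0: ✓ (rhs at j=0)
  i=1: ✓ (rhs at j=1)
  i=2: ✗ (lhs fails at k=2 before rhs at j=3)
  i=3: ✓ (rhs at j=3)
  i=4: ✓ (rhs at j=4)
  i=5: ✓ (rhs at j=5)
  i=6: ✓ (rhs at j=6)
  i=7: ✓ (rhs at j=7)
  i=8: ✗ (no rhs in [8,9])
  i=9: ✗ (lhs fails at k=9 before rhs at j=10)
  i=10: ✓ (rhs at j=10)
Positions where it holds: {0, 1, 3, 4, 5, 6, 7, 10} → 8.

8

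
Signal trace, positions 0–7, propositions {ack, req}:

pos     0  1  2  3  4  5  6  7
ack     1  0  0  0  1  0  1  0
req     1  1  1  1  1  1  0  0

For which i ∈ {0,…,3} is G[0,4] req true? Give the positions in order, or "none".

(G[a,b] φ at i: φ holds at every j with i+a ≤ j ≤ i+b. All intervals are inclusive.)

Evaluate at each i in [0,3]:
  i=0: ✓ (all of [0,4])
  i=1: ✓ (all of [1,5])
  i=2: ✗ (fails at j=6)
  i=3: ✗ (fails at j=6)

0, 1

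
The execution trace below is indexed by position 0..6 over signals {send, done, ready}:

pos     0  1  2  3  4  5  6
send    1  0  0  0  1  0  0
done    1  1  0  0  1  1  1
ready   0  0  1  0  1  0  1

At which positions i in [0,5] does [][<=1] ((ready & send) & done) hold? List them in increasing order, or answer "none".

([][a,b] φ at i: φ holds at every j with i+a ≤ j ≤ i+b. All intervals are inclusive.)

none

Evaluate at each i in [0,5]:
  i=0: ✗ (fails at j=0)
  i=1: ✗ (fails at j=1)
  i=2: ✗ (fails at j=2)
  i=3: ✗ (fails at j=3)
  i=4: ✗ (fails at j=5)
  i=5: ✗ (fails at j=5)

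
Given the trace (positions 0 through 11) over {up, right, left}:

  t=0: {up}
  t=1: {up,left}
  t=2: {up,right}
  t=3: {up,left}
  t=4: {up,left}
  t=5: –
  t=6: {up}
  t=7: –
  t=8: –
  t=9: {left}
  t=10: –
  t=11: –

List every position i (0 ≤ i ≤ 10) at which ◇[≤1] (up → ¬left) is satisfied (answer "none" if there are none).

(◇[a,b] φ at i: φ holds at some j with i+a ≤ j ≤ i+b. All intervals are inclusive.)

Evaluate at each i in [0,10]:
  i=0: ✓ (witness j=0)
  i=1: ✓ (witness j=2)
  i=2: ✓ (witness j=2)
  i=3: ✗ (none in [3,4])
  i=4: ✓ (witness j=5)
  i=5: ✓ (witness j=5)
  i=6: ✓ (witness j=6)
  i=7: ✓ (witness j=7)
  i=8: ✓ (witness j=8)
  i=9: ✓ (witness j=9)
  i=10: ✓ (witness j=10)

0, 1, 2, 4, 5, 6, 7, 8, 9, 10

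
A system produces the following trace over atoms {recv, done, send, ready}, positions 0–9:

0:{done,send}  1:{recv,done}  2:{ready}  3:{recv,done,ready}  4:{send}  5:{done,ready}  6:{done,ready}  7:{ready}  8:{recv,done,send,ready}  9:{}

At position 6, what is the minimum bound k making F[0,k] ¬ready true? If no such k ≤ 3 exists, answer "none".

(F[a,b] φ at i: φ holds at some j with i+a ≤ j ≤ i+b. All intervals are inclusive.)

3

Scan j = 6,7,… for ¬ready:
  j=6: fails
  j=7: fails
  j=8: fails
  j=9: holds
First hit at j=9, so smallest k = 9-6 = 3.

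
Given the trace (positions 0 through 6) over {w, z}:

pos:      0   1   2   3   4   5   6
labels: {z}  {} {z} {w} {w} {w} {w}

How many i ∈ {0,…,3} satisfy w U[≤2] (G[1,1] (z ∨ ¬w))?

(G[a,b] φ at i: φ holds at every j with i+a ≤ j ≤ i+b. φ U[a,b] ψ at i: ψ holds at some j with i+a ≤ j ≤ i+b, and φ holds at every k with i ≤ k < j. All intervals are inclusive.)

2

Evaluate at each i in [0,3]:
  i=0: ✓ (rhs at j=0)
  i=1: ✓ (rhs at j=1)
  i=2: ✗ (no rhs in [2,4])
  i=3: ✗ (no rhs in [3,5])
Positions where it holds: {0, 1} → 2.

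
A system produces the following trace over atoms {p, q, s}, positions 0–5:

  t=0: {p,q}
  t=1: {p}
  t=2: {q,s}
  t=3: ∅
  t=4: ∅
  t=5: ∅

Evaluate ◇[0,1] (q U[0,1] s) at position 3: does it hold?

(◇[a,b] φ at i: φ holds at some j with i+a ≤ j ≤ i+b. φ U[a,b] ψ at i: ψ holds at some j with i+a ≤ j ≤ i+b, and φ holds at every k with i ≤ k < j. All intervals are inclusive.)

No

Check (q U[0,1] s) at each j in [3,4]:
  j=3: fails
  j=4: fails
No position in the window satisfies it → formula fails.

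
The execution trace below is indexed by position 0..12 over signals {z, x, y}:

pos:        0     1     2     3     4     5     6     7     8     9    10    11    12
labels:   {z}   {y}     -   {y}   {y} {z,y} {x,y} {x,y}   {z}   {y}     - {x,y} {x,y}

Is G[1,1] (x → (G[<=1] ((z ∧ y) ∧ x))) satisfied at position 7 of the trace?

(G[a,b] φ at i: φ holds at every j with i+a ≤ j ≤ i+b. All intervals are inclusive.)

True

Check (x → (G[<=1] ((z ∧ y) ∧ x))) at every j in [8,8]:
  j=8: antecedent false → ✓
All positions satisfy it → formula holds.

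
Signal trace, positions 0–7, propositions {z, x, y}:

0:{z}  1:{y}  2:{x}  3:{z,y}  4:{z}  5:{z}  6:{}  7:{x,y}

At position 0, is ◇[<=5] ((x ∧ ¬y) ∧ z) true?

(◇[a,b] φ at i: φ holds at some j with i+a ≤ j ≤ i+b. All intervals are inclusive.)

Check ((x ∧ ¬y) ∧ z) at each j in [0,5]:
  j=0: false
  j=1: false
  j=2: false
  j=3: false
  j=4: false
  j=5: false
No position in the window satisfies it → formula fails.

False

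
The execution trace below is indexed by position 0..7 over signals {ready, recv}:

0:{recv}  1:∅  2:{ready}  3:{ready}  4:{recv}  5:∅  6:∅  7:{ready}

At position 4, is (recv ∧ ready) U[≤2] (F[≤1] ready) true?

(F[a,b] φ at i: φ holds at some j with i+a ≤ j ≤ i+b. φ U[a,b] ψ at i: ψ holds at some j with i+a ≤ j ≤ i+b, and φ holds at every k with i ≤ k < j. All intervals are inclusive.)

False

Need some j in [4,6] with F[≤1] ready, and (recv ∧ ready) at every k in [4,j-1].
  j=4: F[≤1] ready — fails (none in [4,5]).
  j=5: F[≤1] ready — fails (none in [5,6]).
  j=6: F[≤1] ready holds, but (recv ∧ ready) fails at k=4 → not this j.
No j in the window works → until fails.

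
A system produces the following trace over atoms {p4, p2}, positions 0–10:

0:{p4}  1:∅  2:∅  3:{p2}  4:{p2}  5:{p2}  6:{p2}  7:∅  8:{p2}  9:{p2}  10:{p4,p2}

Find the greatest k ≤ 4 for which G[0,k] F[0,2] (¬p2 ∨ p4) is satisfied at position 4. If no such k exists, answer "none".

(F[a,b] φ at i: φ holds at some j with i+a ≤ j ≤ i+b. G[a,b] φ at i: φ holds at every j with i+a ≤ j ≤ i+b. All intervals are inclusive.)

F[0,2] (¬p2 ∨ p4) must hold from j=4 onward; find where it first fails.
  j=4: fails → no k works.

none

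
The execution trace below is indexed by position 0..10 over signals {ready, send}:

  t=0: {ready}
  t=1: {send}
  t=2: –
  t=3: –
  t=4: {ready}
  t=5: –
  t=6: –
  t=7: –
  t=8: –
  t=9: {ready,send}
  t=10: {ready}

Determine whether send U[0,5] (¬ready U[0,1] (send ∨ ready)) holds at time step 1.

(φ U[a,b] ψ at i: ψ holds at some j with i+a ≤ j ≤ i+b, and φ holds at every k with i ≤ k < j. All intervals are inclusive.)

True

Need some j in [1,6] with (¬ready U[0,1] (send ∨ ready)), and send at every k in [1,j-1].
  j=1: (¬ready U[0,1] (send ∨ ready)) holds; no prefix to check → satisfied.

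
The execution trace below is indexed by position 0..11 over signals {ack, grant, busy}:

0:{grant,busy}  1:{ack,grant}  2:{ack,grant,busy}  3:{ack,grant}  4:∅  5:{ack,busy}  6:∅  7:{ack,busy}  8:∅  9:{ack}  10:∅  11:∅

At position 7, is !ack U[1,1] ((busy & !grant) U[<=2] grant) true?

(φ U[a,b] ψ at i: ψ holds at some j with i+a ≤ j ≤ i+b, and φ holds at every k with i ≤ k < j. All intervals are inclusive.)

Need some j in [8,8] with ((busy & !grant) U[<=2] grant), and !ack at every k in [7,j-1].
  j=8: ((busy & !grant) U[<=2] grant) — fails.
No j in the window works → until fails.

False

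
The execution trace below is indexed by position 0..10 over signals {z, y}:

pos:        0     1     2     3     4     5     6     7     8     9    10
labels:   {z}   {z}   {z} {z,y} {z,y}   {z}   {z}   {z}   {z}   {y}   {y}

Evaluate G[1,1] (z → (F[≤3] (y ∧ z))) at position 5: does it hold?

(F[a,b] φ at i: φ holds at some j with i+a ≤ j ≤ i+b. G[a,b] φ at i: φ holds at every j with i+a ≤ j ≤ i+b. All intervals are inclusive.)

Check (z → (F[≤3] (y ∧ z))) at every j in [6,6]:
  j=6: antecedent true; consequent fails (none in [6,9]) → ✗
Fails at j=6 → formula fails.

Does not hold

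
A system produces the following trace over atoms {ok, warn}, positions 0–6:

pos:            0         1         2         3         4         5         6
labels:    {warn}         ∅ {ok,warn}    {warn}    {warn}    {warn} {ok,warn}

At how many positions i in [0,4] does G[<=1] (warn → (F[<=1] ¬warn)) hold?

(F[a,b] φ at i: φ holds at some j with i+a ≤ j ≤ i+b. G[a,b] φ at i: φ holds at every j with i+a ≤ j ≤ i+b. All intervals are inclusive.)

1

Evaluate at each i in [0,4]:
  i=0: ✓ (all of [0,1])
  i=1: ✗ (fails at j=2)
  i=2: ✗ (fails at j=2)
  i=3: ✗ (fails at j=3)
  i=4: ✗ (fails at j=4)
Positions where it holds: {0} → 1.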